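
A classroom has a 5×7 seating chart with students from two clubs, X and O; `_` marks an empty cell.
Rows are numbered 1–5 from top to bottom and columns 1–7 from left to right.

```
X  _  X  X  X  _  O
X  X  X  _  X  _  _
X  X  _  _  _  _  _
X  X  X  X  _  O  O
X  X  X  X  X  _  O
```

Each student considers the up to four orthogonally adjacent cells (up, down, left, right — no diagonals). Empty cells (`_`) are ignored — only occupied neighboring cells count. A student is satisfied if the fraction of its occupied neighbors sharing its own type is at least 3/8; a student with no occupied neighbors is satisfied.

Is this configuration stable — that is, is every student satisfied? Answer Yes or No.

Yes

Row 1: (1,1)X 1/1 satisfied · (1,3)X 2/2 satisfied · (1,4)X 2/2 satisfied · (1,5)X 2/2 satisfied · (1,7)O 0/0 satisfied
Row 2: (2,1)X 3/3 satisfied · (2,2)X 3/3 satisfied · (2,3)X 2/2 satisfied · (2,5)X 1/1 satisfied
Row 3: (3,1)X 3/3 satisfied · (3,2)X 3/3 satisfied
Row 4: (4,1)X 3/3 satisfied · (4,2)X 4/4 satisfied · (4,3)X 3/3 satisfied · (4,4)X 2/2 satisfied · (4,6)O 1/1 satisfied · (4,7)O 2/2 satisfied
Row 5: (5,1)X 2/2 satisfied · (5,2)X 3/3 satisfied · (5,3)X 3/3 satisfied · (5,4)X 3/3 satisfied · (5,5)X 1/1 satisfied · (5,7)O 1/1 satisfied
All meet the threshold, so the configuration is stable.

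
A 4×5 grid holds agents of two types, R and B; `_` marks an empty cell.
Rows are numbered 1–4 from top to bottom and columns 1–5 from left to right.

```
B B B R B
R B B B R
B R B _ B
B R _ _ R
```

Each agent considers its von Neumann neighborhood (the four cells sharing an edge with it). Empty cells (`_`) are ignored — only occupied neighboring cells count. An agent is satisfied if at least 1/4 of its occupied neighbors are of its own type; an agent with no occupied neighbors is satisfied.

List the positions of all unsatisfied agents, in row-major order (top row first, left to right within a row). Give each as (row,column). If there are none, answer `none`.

(1,1)B 1/2 satisfied
(1,2)B 3/3 satisfied
(1,3)B 2/3 satisfied
(1,4)R 0/3 not
(1,5)B 0/2 not
(2,1)R 0/3 not
(2,2)B 2/4 satisfied
(2,3)B 4/4 satisfied
(2,4)B 1/3 satisfied
(2,5)R 0/3 not
(3,1)B 1/3 satisfied
(3,2)R 1/4 satisfied
(3,3)B 1/2 satisfied
(3,5)B 0/2 not
(4,1)B 1/2 satisfied
(4,2)R 1/2 satisfied
(4,5)R 0/1 not

(1,4), (1,5), (2,1), (2,5), (3,5), (4,5)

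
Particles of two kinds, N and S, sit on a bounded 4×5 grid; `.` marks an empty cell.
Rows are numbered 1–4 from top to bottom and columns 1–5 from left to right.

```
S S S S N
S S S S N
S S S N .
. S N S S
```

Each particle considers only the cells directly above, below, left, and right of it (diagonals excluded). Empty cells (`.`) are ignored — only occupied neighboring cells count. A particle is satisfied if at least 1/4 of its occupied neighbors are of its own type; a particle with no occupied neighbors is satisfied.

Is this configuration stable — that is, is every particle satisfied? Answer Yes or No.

(1,1)S 2/2 ✓
(1,2)S 3/3 ✓
(1,3)S 3/3 ✓
(1,4)S 2/3 ✓
(1,5)N 1/2 ✓
(2,1)S 3/3 ✓
(2,2)S 4/4 ✓
(2,3)S 4/4 ✓
(2,4)S 2/4 ✓
(2,5)N 1/2 ✓
(3,1)S 2/2 ✓
(3,2)S 4/4 ✓
(3,3)S 2/4 ✓
(3,4)N 0/3 ✗
(4,2)S 1/2 ✓
(4,3)N 0/3 ✗
(4,4)S 1/3 ✓
(4,5)S 1/1 ✓
For instance (3,4) has only 0/3 same-type neighbors, below 1/4.

No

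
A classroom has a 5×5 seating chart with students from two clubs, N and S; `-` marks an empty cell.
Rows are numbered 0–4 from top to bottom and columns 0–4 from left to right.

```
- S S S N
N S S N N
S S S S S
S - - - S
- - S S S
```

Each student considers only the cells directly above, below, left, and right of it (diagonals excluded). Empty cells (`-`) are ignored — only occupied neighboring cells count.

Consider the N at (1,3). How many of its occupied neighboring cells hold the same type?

Occupied neighbors of (1,3): (0,3)=S, (2,3)=S, (1,2)=S, (1,4)=N.
Same type (N): 1 of 4.

1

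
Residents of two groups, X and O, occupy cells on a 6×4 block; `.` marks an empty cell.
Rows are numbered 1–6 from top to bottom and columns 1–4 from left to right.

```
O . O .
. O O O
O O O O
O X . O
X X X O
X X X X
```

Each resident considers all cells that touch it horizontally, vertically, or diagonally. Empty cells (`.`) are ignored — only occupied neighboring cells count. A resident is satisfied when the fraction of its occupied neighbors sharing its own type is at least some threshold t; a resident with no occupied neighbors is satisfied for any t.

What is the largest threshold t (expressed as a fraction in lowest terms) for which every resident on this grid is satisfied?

1/4

(1,1)O 1/1
(1,3)O 3/3
(2,2)O 6/6
(2,3)O 6/6
(2,4)O 4/4
(3,1)O 3/4
(3,2)O 5/6
(3,3)O 6/7
(3,4)O 4/4
(4,1)O 2/5
(4,2)X 3/7
(4,4)O 3/4
(5,1)X 4/5
(5,2)X 6/7
(5,3)X 5/7
(5,4)O 1/4
(6,1)X 3/3
(6,2)X 5/5
(6,3)X 4/5
(6,4)X 2/3
The smallest same-type fraction is 1/4 at (5,4), which reduces to 1/4. Any threshold above that leaves this resident unsatisfied.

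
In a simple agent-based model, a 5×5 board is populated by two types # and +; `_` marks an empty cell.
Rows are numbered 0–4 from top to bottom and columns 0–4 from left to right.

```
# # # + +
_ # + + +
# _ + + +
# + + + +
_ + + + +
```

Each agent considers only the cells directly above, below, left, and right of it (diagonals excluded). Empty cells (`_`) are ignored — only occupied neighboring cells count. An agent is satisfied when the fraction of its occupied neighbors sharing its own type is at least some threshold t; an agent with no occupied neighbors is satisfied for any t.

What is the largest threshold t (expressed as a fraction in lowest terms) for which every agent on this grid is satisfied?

1/3

(0,0)# 1/1
(0,1)# 3/3
(0,2)# 1/3
(0,3)+ 2/3
(0,4)+ 2/2
(1,1)# 1/2
(1,2)+ 2/4
(1,3)+ 4/4
(1,4)+ 3/3
(2,0)# 1/1
(2,2)+ 3/3
(2,3)+ 4/4
(2,4)+ 3/3
(3,0)# 1/2
(3,1)+ 2/3
(3,2)+ 4/4
(3,3)+ 4/4
(3,4)+ 3/3
(4,1)+ 2/2
(4,2)+ 3/3
(4,3)+ 3/3
(4,4)+ 2/2
The smallest same-type fraction is 1/3 at (0,2), which reduces to 1/3. Any threshold above that leaves this agent unsatisfied.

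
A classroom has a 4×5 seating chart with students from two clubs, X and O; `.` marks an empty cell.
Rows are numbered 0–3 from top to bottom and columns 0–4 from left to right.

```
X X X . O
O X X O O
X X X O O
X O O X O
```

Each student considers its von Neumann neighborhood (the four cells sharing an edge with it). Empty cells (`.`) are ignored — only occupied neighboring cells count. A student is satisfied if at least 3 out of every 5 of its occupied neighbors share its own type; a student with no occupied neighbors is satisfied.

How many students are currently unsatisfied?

Row 0: (0,0)X 1/2 ✗ · (0,1)X 3/3 ✓ · (0,2)X 2/2 ✓ · (0,4)O 1/1 ✓
Row 1: (1,0)O 0/3 ✗ · (1,1)X 3/4 ✓ · (1,2)X 3/4 ✓ · (1,3)O 2/3 ✓ · (1,4)O 3/3 ✓
Row 2: (2,0)X 2/3 ✓ · (2,1)X 3/4 ✓ · (2,2)X 2/4 ✗ · (2,3)O 2/4 ✗ · (2,4)O 3/3 ✓
Row 3: (3,0)X 1/2 ✗ · (3,1)O 1/3 ✗ · (3,2)O 1/3 ✗ · (3,3)X 0/3 ✗ · (3,4)O 1/2 ✗
Unsatisfied: (0,0), (1,0), (2,2), (2,3), (3,0), (3,1), (3,2), (3,3), (3,4) — 9 in total.

9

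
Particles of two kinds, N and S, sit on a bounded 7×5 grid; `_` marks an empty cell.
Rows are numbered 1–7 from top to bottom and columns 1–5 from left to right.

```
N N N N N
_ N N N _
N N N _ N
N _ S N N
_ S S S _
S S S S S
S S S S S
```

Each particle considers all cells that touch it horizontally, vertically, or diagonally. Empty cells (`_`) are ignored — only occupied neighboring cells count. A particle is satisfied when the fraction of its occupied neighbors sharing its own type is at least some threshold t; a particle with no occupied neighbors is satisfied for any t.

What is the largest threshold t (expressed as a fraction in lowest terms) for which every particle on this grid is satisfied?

(1,1)N 2/2
(1,2)N 4/4
(1,3)N 5/5
(1,4)N 4/4
(1,5)N 2/2
(2,2)N 7/7
(2,3)N 7/7
(2,4)N 6/6
(3,1)N 3/3
(3,2)N 5/6
(3,3)N 5/6
(3,5)N 3/3
(4,1)N 2/3
(4,3)S 3/6
(4,4)N 3/6
(4,5)N 2/3
(5,2)S 5/6
(5,3)S 6/7
(5,4)S 5/7
(6,1)S 4/4
(6,2)S 7/7
(6,3)S 8/8
(6,4)S 7/7
(6,5)S 4/4
(7,1)S 3/3
(7,2)S 5/5
(7,3)S 5/5
(7,4)S 5/5
(7,5)S 3/3
The smallest same-type fraction is 3/6 at (4,3), which reduces to 1/2. Any threshold above that leaves this particle unsatisfied.

1/2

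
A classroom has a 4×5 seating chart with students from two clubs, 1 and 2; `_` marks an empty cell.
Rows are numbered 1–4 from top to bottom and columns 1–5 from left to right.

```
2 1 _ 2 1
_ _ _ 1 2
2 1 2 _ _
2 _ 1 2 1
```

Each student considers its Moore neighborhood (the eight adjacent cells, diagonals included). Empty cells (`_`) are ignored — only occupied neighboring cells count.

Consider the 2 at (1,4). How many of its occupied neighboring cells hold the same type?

Occupied neighbors of (1,4): (1,5)=1, (2,4)=1, (2,5)=2.
Same type (2): 1 of 3.

1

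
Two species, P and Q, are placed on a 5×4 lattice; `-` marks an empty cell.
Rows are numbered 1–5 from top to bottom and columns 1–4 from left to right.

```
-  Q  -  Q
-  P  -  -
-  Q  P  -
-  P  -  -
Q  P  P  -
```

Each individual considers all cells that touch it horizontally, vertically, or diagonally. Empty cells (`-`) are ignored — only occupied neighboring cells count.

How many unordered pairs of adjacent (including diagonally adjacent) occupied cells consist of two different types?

Scan each occupied cell's neighbors to the right and below (and the two forward diagonals) so each pair is counted once.
From row 1: 1 unlike of 1 pairs (running 1/1).
From row 2: 1 unlike of 2 pairs (running 2/3).
From row 3: 2 unlike of 3 pairs (running 4/6).
From row 4: 1 unlike of 3 pairs (running 5/9).
From row 5: 1 unlike of 2 pairs (running 6/11).
Total adjacent occupied pairs: 11; unlike-type pairs: 6.

6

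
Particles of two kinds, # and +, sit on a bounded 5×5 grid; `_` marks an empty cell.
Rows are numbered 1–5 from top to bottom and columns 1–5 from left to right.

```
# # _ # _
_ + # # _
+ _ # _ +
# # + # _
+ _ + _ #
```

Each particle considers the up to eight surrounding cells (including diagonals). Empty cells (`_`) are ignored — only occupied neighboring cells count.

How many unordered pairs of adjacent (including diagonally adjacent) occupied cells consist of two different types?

15

Scan each occupied cell's neighbors to the right and below (and the two forward diagonals) so each pair is counted once.
From row 1: 2 unlike of 6 pairs (running 2/6).
From row 2: 3 unlike of 7 pairs (running 5/13).
From row 3: 4 unlike of 6 pairs (running 9/19).
From row 4: 6 unlike of 9 pairs (running 15/28).
Total adjacent occupied pairs: 28; unlike-type pairs: 15.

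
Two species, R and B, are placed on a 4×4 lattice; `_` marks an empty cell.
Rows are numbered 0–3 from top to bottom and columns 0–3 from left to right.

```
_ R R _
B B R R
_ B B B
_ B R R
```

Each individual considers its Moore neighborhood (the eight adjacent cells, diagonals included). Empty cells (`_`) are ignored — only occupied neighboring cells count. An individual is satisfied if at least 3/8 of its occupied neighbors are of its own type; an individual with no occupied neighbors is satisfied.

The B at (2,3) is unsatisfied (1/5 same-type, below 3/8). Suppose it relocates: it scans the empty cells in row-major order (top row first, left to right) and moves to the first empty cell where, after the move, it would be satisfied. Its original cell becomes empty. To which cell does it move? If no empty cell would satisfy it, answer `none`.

(0,0)

Vacating (2,3). Empty cells in order:
  (0,0): 2/3 same-type → satisfied — stop here.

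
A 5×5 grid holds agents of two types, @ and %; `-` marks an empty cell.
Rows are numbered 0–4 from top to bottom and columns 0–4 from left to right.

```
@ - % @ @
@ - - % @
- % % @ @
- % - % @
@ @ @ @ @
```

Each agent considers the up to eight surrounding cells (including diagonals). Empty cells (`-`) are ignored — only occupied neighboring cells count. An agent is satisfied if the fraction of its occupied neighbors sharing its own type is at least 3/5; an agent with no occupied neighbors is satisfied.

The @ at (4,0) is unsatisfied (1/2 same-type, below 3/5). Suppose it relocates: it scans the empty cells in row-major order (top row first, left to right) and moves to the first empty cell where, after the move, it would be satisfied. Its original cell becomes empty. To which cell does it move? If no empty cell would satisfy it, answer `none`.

Vacating (4,0). Empty cells in order:
  (0,1): 2/3 same-type → satisfied — stop here.

(0,1)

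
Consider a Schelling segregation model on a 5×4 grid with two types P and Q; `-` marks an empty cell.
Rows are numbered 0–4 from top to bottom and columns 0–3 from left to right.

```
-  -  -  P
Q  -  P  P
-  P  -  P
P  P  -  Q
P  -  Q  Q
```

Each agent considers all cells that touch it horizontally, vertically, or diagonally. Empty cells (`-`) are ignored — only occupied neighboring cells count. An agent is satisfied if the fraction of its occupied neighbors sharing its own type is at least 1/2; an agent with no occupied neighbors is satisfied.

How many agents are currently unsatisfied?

1

(0,3)P 2/2 satisfied
(1,0)Q 0/1 not
(1,2)P 4/4 satisfied
(1,3)P 3/3 satisfied
(2,1)P 3/4 satisfied
(2,3)P 2/3 satisfied
(3,0)P 3/3 satisfied
(3,1)P 3/4 satisfied
(3,3)Q 2/3 satisfied
(4,0)P 2/2 satisfied
(4,2)Q 2/3 satisfied
(4,3)Q 2/2 satisfied
Unsatisfied: (1,0) — 1 in total.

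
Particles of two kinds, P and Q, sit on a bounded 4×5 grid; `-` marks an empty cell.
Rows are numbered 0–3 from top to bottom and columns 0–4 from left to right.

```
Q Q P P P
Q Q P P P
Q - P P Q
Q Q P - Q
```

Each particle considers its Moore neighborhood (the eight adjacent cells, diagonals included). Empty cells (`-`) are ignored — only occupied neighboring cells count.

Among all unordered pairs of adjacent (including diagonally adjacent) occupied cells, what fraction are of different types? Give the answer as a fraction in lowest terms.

11/42

Scan each occupied cell's neighbors to the right and below (and the two forward diagonals) so each pair is counted once.
Row 0: Q(0,0)–Q(0,1)= Q(0,0)–Q(1,0)= Q(0,0)–Q(1,1)= Q(0,1)–P(0,2)≠ Q(0,1)–Q(1,1)= Q(0,1)–P(1,2)≠ Q(0,1)–Q(1,0)= P(0,2)–P(0,3)= P(0,2)–P(1,2)= P(0,2)–P(1,3)= P(0,2)–Q(1,1)≠ P(0,3)–P(0,4)= P(0,3)–P(1,3)= P(0,3)–P(1,4)= P(0,3)–P(1,2)= P(0,4)–P(1,4)= P(0,4)–P(1,3)=  → 3/17 unlike.
Row 1: Q(1,0)–Q(1,1)= Q(1,0)–Q(2,0)= Q(1,1)–P(1,2)≠ Q(1,1)–P(2,2)≠ Q(1,1)–Q(2,0)= P(1,2)–P(1,3)= P(1,2)–P(2,2)= P(1,2)–P(2,3)= P(1,3)–P(1,4)= P(1,3)–P(2,3)= P(1,3)–Q(2,4)≠ P(1,3)–P(2,2)= P(1,4)–Q(2,4)≠ P(1,4)–P(2,3)=  → 4/14 unlike.
Row 2: Q(2,0)–Q(3,0)= Q(2,0)–Q(3,1)= P(2,2)–P(2,3)= P(2,2)–P(3,2)= P(2,2)–Q(3,1)≠ P(2,3)–Q(2,4)≠ P(2,3)–Q(3,4)≠ P(2,3)–P(3,2)= Q(2,4)–Q(3,4)=  → 3/9 unlike.
Row 3: Q(3,0)–Q(3,1)= Q(3,1)–P(3,2)≠  → 1/2 unlike.
Total adjacent occupied pairs: 42; unlike-type pairs: 11.
11/42 is already in lowest terms.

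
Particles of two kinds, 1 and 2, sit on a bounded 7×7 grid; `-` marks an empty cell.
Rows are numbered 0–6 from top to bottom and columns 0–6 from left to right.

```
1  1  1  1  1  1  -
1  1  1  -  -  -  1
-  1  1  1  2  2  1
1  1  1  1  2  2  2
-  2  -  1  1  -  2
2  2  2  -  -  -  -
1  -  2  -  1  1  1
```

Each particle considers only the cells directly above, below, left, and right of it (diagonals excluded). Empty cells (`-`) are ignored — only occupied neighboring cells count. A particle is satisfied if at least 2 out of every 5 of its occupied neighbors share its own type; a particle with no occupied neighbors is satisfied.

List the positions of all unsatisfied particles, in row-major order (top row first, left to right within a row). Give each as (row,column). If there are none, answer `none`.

Row 0: (0,0)1 2/2 ok · (0,1)1 3/3 ok · (0,2)1 3/3 ok · (0,3)1 2/2 ok · (0,4)1 2/2 ok · (0,5)1 1/1 ok
Row 1: (1,0)1 2/2 ok · (1,1)1 4/4 ok · (1,2)1 3/3 ok · (1,6)1 1/1 ok
Row 2: (2,1)1 3/3 ok · (2,2)1 4/4 ok · (2,3)1 2/3 ok · (2,4)2 2/3 ok · (2,5)2 2/3 ok · (2,6)1 1/3 unhappy
Row 3: (3,0)1 1/1 ok · (3,1)1 3/4 ok · (3,2)1 3/3 ok · (3,3)1 3/4 ok · (3,4)2 2/4 ok · (3,5)2 3/3 ok · (3,6)2 2/3 ok
Row 4: (4,1)2 1/2 ok · (4,3)1 2/2 ok · (4,4)1 1/2 ok · (4,6)2 1/1 ok
Row 5: (5,0)2 1/2 ok · (5,1)2 3/3 ok · (5,2)2 2/2 ok
Row 6: (6,0)1 0/1 unhappy · (6,2)2 1/1 ok · (6,4)1 1/1 ok · (6,5)1 2/2 ok · (6,6)1 1/1 ok

(2,6), (6,0)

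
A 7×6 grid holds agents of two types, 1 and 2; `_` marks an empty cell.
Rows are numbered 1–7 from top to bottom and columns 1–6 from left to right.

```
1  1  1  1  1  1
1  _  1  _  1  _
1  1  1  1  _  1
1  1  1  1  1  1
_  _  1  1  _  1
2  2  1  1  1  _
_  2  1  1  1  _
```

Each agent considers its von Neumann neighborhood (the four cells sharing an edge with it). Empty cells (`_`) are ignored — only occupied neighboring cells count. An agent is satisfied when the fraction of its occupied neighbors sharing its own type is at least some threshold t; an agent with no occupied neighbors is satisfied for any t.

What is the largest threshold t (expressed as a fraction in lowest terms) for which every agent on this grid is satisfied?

1/2

Row 1: (1,1)1 2/2 · (1,2)1 2/2 · (1,3)1 3/3 · (1,4)1 2/2 · (1,5)1 3/3 · (1,6)1 1/1
Row 2: (2,1)1 2/2 · (2,3)1 2/2 · (2,5)1 1/1
Row 3: (3,1)1 3/3 · (3,2)1 3/3 · (3,3)1 4/4 · (3,4)1 2/2 · (3,6)1 1/1
Row 4: (4,1)1 2/2 · (4,2)1 3/3 · (4,3)1 4/4 · (4,4)1 4/4 · (4,5)1 2/2 · (4,6)1 3/3
Row 5: (5,3)1 3/3 · (5,4)1 3/3 · (5,6)1 1/1
Row 6: (6,1)2 1/1 · (6,2)2 2/3 · (6,3)1 3/4 · (6,4)1 4/4 · (6,5)1 2/2
Row 7: (7,2)2 1/2 · (7,3)1 2/3 · (7,4)1 3/3 · (7,5)1 2/2
The smallest same-type fraction is 1/2 at (7,2), which reduces to 1/2. Any threshold above that leaves this agent unsatisfied.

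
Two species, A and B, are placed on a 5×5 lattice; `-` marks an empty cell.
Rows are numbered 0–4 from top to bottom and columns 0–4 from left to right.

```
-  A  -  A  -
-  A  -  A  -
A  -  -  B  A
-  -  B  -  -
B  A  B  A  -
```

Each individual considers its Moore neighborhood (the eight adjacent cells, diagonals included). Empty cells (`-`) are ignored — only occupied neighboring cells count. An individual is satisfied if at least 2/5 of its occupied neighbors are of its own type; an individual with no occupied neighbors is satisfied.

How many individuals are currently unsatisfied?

(0,1)A 1/1 satisfied
(0,3)A 1/1 satisfied
(1,1)A 2/2 satisfied
(1,3)A 2/3 satisfied
(2,0)A 1/1 satisfied
(2,3)B 1/3 not
(2,4)A 1/2 satisfied
(3,2)B 2/4 satisfied
(4,0)B 0/1 not
(4,1)A 0/3 not
(4,2)B 1/3 not
(4,3)A 0/2 not
Unsatisfied: (2,3), (4,0), (4,1), (4,2), (4,3) — 5 in total.

5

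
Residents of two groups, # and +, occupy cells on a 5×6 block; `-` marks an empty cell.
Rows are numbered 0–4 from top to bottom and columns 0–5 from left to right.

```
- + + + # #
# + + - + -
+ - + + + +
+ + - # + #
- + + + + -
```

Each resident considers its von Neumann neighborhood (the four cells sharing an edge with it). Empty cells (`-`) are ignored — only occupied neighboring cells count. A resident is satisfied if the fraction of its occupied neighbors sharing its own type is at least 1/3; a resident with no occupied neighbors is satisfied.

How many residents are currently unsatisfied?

3

(0,1)+ 2/2 ✓
(0,2)+ 3/3 ✓
(0,3)+ 1/2 ✓
(0,4)# 1/3 ✓
(0,5)# 1/1 ✓
(1,0)# 0/2 ✗
(1,1)+ 2/3 ✓
(1,2)+ 3/3 ✓
(1,4)+ 1/2 ✓
(2,0)+ 1/2 ✓
(2,2)+ 2/2 ✓
(2,3)+ 2/3 ✓
(2,4)+ 4/4 ✓
(2,5)+ 1/2 ✓
(3,0)+ 2/2 ✓
(3,1)+ 2/2 ✓
(3,3)# 0/3 ✗
(3,4)+ 2/4 ✓
(3,5)# 0/2 ✗
(4,1)+ 2/2 ✓
(4,2)+ 2/2 ✓
(4,3)+ 2/3 ✓
(4,4)+ 2/2 ✓
Unsatisfied: (1,0), (3,3), (3,5) — 3 in total.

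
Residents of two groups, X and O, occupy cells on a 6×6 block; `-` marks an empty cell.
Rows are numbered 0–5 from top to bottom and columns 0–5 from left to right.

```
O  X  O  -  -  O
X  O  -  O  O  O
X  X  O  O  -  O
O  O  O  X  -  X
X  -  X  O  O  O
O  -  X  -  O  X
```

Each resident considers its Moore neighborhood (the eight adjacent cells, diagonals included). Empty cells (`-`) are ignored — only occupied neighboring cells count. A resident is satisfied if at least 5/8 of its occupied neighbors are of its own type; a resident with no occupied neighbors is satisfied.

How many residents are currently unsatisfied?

19

(0,0)O 1/3 ✗
(0,1)X 1/4 ✗
(0,2)O 2/3 ✓
(0,5)O 2/2 ✓
(1,0)X 3/5 ✗
(1,1)O 3/7 ✗
(1,3)O 4/4 ✓
(1,4)O 5/5 ✓
(1,5)O 3/3 ✓
(2,0)X 2/5 ✗
(2,1)X 2/7 ✗
(2,2)O 5/7 ✓
(2,3)O 4/5 ✓
(2,5)O 2/3 ✓
(3,0)O 1/4 ✗
(3,1)O 3/7 ✗
(3,2)O 4/7 ✗
(3,3)X 1/6 ✗
(3,5)X 0/3 ✗
(4,0)X 0/3 ✗
(4,2)X 2/5 ✗
(4,3)O 3/6 ✗
(4,4)O 3/6 ✗
(4,5)O 2/4 ✗
(5,0)O 0/1 ✗
(5,2)X 1/2 ✗
(5,4)O 3/4 ✓
(5,5)X 0/3 ✗
Unsatisfied: (0,0), (0,1), (1,0), (1,1), (2,0), (2,1), (3,0), (3,1), (3,2), (3,3), (3,5), (4,0), (4,2), (4,3), (4,4), (4,5), (5,0), (5,2), (5,5) — 19 in total.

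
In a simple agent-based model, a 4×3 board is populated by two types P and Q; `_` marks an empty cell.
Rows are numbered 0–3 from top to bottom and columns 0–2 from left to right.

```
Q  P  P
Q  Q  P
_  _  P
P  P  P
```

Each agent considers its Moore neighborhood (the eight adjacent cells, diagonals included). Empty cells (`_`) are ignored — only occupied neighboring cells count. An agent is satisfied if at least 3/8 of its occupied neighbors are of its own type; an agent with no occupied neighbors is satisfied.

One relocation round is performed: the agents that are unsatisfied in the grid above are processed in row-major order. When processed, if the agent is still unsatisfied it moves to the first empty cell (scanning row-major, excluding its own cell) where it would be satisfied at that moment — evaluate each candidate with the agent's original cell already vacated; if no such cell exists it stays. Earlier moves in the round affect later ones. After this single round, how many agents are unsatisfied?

1

Initially unsatisfied (in order): (1,1).
  (1,1): no empty cell satisfies it; stays.
Resulting grid:
Q P P
Q Q P
_ _ P
P P P
Unsatisfied now: (1,1).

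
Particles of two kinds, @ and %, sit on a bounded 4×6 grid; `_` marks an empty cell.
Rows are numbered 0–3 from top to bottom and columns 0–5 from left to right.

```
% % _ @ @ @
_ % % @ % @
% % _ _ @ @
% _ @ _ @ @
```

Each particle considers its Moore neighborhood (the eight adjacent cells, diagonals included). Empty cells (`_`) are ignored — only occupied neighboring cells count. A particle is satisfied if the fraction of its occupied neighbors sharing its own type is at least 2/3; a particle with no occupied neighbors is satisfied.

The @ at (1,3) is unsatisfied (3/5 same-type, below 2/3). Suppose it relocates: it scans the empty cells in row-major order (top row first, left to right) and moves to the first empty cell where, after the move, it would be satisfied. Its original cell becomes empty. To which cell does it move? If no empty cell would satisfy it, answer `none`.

Vacating (1,3). Empty cells in order:
  (0,2): 1/4 same-type → still unsatisfied.
  (1,0): 0/5 same-type → still unsatisfied.
  (2,2): 1/4 same-type → still unsatisfied.
  (2,3): 3/5 same-type → still unsatisfied.
  (3,1): 1/4 same-type → still unsatisfied.
  (3,3): 3/3 same-type → satisfied — stop here.

(3,3)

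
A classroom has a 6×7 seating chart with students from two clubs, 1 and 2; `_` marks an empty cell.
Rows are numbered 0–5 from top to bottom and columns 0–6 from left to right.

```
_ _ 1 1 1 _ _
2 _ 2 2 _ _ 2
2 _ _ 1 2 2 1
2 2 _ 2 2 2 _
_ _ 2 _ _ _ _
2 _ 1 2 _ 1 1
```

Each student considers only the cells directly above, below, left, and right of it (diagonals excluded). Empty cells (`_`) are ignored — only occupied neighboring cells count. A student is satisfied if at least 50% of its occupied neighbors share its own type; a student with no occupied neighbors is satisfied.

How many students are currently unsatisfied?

7

Row 0: (0,2)1 1/2 ✓ · (0,3)1 2/3 ✓ · (0,4)1 1/1 ✓
Row 1: (1,0)2 1/1 ✓ · (1,2)2 1/2 ✓ · (1,3)2 1/3 ✗ · (1,6)2 0/1 ✗
Row 2: (2,0)2 2/2 ✓ · (2,3)1 0/3 ✗ · (2,4)2 2/3 ✓ · (2,5)2 2/3 ✓ · (2,6)1 0/2 ✗
Row 3: (3,0)2 2/2 ✓ · (3,1)2 1/1 ✓ · (3,3)2 1/2 ✓ · (3,4)2 3/3 ✓ · (3,5)2 2/2 ✓
Row 4: (4,2)2 0/1 ✗
Row 5: (5,0)2 0/0 ✓ · (5,2)1 0/2 ✗ · (5,3)2 0/1 ✗ · (5,5)1 1/1 ✓ · (5,6)1 1/1 ✓
Unsatisfied: (1,3), (1,6), (2,3), (2,6), (4,2), (5,2), (5,3) — 7 in total.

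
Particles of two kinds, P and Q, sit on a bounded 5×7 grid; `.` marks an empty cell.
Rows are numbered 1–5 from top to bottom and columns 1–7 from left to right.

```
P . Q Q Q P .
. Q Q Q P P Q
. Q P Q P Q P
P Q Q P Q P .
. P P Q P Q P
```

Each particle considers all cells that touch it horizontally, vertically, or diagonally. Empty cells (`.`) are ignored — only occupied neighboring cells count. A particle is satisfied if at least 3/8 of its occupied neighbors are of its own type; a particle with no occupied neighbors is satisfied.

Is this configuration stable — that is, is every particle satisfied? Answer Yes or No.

No

(1,1)P 0/1 ✗
(1,3)Q 4/4 ✓
(1,4)Q 4/5 ✓
(1,5)Q 2/5 ✓
(1,6)P 2/4 ✓
(2,2)Q 3/5 ✓
(2,3)Q 6/7 ✓
(2,4)Q 5/8 ✓
(2,5)P 3/8 ✓
(2,6)P 4/7 ✓
(2,7)Q 1/4 ✗
(3,2)Q 4/6 ✓
(3,3)P 1/8 ✗
(3,4)Q 4/8 ✓
(3,5)P 4/8 ✓
(3,6)Q 2/7 ✗
(3,7)P 2/4 ✓
(4,1)P 1/3 ✗
(4,2)Q 2/6 ✗
(4,3)Q 4/8 ✓
(4,4)P 4/8 ✓
(4,5)Q 4/8 ✓
(4,6)P 4/7 ✓
(5,2)P 2/4 ✓
(5,3)P 2/5 ✓
(5,4)Q 2/5 ✓
(5,5)P 2/5 ✓
(5,6)Q 1/4 ✗
(5,7)P 1/2 ✓
For instance (1,1) has only 0/1 same-type neighbors, below 3/8.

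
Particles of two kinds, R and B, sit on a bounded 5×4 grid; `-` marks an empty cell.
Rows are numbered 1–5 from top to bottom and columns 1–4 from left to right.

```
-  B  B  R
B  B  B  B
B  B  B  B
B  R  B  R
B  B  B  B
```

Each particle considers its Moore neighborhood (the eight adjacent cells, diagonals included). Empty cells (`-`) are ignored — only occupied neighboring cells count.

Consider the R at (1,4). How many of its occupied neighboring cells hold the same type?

0

Occupied neighbors of (1,4): (1,3)=B, (2,3)=B, (2,4)=B.
Same type (R): 0 of 3.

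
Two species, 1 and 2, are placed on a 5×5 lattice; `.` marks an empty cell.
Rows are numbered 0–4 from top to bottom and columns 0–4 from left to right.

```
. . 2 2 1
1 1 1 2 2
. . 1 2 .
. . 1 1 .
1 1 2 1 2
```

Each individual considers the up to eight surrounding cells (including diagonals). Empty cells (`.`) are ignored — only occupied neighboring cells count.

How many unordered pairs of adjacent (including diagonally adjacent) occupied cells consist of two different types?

18

Scan each occupied cell's neighbors to the right and below (and the two forward diagonals) so each pair is counted once.
From row 0: 6 unlike of 10 pairs (running 6/10).
From row 1: 3 unlike of 10 pairs (running 9/20).
From row 2: 3 unlike of 5 pairs (running 12/25).
From row 3: 3 unlike of 7 pairs (running 15/32).
From row 4: 3 unlike of 4 pairs (running 18/36).
Total adjacent occupied pairs: 36; unlike-type pairs: 18.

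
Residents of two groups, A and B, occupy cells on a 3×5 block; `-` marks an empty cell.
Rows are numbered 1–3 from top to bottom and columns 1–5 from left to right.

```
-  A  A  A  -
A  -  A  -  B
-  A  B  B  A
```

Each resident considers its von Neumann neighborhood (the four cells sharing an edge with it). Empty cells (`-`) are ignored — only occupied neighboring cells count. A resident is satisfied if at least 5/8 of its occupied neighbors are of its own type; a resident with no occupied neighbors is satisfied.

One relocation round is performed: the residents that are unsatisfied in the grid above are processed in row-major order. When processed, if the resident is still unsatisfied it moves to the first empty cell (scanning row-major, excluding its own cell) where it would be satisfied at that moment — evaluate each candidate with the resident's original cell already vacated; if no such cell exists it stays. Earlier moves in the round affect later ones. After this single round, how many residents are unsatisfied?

1

Initially unsatisfied (in order): (2,3), (2,5), (3,2), (3,3), (3,4), (3,5).
  (2,3) → (1,1).
  (2,5): no empty cell satisfies it; stays.
  (3,2) → (2,2).
  (3,3): now satisfied by earlier moves; stays.
  (3,4): no empty cell satisfies it; stays.
  (3,5) → (2,3).
Resulting grid:
A A A A -
A A A - B
- - B B -
Unsatisfied now: (3,3).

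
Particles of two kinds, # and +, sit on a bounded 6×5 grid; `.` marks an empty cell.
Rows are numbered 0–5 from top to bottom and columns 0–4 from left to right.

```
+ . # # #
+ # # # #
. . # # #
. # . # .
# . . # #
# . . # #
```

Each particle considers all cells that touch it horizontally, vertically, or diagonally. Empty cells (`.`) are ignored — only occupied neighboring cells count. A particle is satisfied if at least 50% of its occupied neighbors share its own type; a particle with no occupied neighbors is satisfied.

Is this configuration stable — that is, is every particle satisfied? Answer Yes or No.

Row 0: (0,0)+ 1/2 satisfied · (0,2)# 4/4 satisfied · (0,3)# 5/5 satisfied · (0,4)# 3/3 satisfied
Row 1: (1,0)+ 1/2 satisfied · (1,1)# 3/5 satisfied · (1,2)# 6/6 satisfied · (1,3)# 8/8 satisfied · (1,4)# 5/5 satisfied
Row 2: (2,2)# 6/6 satisfied · (2,3)# 6/6 satisfied · (2,4)# 4/4 satisfied
Row 3: (3,1)# 2/2 satisfied · (3,3)# 5/5 satisfied
Row 4: (4,0)# 2/2 satisfied · (4,3)# 4/4 satisfied · (4,4)# 4/4 satisfied
Row 5: (5,0)# 1/1 satisfied · (5,3)# 3/3 satisfied · (5,4)# 3/3 satisfied
All meet the threshold, so the configuration is stable.

Yes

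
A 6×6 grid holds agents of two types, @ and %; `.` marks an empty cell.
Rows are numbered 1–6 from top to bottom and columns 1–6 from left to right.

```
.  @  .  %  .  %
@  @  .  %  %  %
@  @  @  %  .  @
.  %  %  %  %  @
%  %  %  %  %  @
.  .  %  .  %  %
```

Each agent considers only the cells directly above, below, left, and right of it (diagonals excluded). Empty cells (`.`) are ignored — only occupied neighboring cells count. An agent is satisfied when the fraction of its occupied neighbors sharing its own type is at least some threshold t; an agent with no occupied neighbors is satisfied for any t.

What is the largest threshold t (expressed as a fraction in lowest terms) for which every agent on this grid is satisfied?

1/3

(1,2)@ 1/1
(1,4)% 1/1
(1,6)% 1/1
(2,1)@ 2/2
(2,2)@ 3/3
(2,4)% 3/3
(2,5)% 2/2
(2,6)% 2/3
(3,1)@ 2/2
(3,2)@ 3/4
(3,3)@ 1/3
(3,4)% 2/3
(3,6)@ 1/2
(4,2)% 2/3
(4,3)% 3/4
(4,4)% 4/4
(4,5)% 2/3
(4,6)@ 2/3
(5,1)% 1/1
(5,2)% 3/3
(5,3)% 4/4
(5,4)% 3/3
(5,5)% 3/4
(5,6)@ 1/3
(6,3)% 1/1
(6,5)% 2/2
(6,6)% 1/2
The smallest same-type fraction is 1/3 at (3,3), which reduces to 1/3. Any threshold above that leaves this agent unsatisfied.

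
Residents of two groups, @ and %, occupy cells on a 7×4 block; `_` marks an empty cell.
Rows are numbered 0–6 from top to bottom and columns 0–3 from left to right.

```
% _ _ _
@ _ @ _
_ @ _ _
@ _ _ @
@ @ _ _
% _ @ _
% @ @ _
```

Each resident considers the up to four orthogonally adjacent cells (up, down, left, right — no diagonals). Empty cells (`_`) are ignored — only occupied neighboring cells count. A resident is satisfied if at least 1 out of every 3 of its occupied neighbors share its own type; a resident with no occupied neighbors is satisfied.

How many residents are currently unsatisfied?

(0,0)% 0/1 unhappy
(1,0)@ 0/1 unhappy
(1,2)@ 0/0 ok
(2,1)@ 0/0 ok
(3,0)@ 1/1 ok
(3,3)@ 0/0 ok
(4,0)@ 2/3 ok
(4,1)@ 1/1 ok
(5,0)% 1/2 ok
(5,2)@ 1/1 ok
(6,0)% 1/2 ok
(6,1)@ 1/2 ok
(6,2)@ 2/2 ok
Unsatisfied: (0,0), (1,0) — 2 in total.

2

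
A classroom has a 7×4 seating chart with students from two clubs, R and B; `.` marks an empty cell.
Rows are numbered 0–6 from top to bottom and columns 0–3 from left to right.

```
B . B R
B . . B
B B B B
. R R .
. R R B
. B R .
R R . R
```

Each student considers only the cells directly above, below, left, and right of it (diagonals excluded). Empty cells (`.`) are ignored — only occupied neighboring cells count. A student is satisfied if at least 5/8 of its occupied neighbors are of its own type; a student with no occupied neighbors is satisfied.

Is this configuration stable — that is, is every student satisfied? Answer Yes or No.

Row 0: (0,0)B 1/1 ok · (0,2)B 0/1 unhappy · (0,3)R 0/2 unhappy
Row 1: (1,0)B 2/2 ok · (1,3)B 1/2 unhappy
Row 2: (2,0)B 2/2 ok · (2,1)B 2/3 ok · (2,2)B 2/3 ok · (2,3)B 2/2 ok
Row 3: (3,1)R 2/3 ok · (3,2)R 2/3 ok
Row 4: (4,1)R 2/3 ok · (4,2)R 3/4 ok · (4,3)B 0/1 unhappy
Row 5: (5,1)B 0/3 unhappy · (5,2)R 1/2 unhappy
Row 6: (6,0)R 1/1 ok · (6,1)R 1/2 unhappy · (6,3)R 0/0 ok
For instance (0,2) has only 0/1 same-type neighbors, below 5/8.

No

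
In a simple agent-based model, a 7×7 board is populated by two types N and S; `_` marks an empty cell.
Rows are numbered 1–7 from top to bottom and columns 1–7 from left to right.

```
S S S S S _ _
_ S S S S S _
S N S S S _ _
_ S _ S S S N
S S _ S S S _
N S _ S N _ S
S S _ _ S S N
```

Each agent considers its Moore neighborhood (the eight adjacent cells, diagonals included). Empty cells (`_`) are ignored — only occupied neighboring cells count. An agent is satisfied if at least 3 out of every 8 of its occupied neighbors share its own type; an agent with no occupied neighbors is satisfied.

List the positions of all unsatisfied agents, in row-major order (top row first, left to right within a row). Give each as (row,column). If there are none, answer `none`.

(3,2), (4,7), (6,1), (6,5), (7,7)

Row 1: (1,1)S 2/2 satisfied · (1,2)S 4/4 satisfied · (1,3)S 5/5 satisfied · (1,4)S 5/5 satisfied · (1,5)S 4/4 satisfied
Row 2: (2,2)S 6/7 satisfied · (2,3)S 7/8 satisfied · (2,4)S 8/8 satisfied · (2,5)S 6/6 satisfied · (2,6)S 3/3 satisfied
Row 3: (3,1)S 2/3 satisfied · (3,2)N 0/5 not · (3,3)S 6/7 satisfied · (3,4)S 7/7 satisfied · (3,5)S 7/7 satisfied
Row 4: (4,2)S 4/5 satisfied · (4,4)S 6/6 satisfied · (4,5)S 7/7 satisfied · (4,6)S 4/5 satisfied · (4,7)N 0/2 not
Row 5: (5,1)S 3/4 satisfied · (5,2)S 3/4 satisfied · (5,4)S 4/5 satisfied · (5,5)S 6/7 satisfied · (5,6)S 4/6 satisfied
Row 6: (6,1)N 0/5 not · (6,2)S 4/5 satisfied · (6,4)S 3/4 satisfied · (6,5)N 0/6 not · (6,7)S 2/3 satisfied
Row 7: (7,1)S 2/3 satisfied · (7,2)S 2/3 satisfied · (7,5)S 2/3 satisfied · (7,6)S 2/4 satisfied · (7,7)N 0/2 not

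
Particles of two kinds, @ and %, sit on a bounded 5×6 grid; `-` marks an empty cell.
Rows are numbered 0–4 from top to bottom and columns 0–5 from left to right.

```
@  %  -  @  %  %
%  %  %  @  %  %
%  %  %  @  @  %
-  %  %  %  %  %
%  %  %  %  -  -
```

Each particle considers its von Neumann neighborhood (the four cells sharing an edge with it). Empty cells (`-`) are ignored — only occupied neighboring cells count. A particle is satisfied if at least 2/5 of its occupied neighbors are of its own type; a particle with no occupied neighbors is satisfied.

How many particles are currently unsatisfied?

2

Row 0: (0,0)@ 0/2 unhappy · (0,1)% 1/2 ok · (0,3)@ 1/2 ok · (0,4)% 2/3 ok · (0,5)% 2/2 ok
Row 1: (1,0)% 2/3 ok · (1,1)% 4/4 ok · (1,2)% 2/3 ok · (1,3)@ 2/4 ok · (1,4)% 2/4 ok · (1,5)% 3/3 ok
Row 2: (2,0)% 2/2 ok · (2,1)% 4/4 ok · (2,2)% 3/4 ok · (2,3)@ 2/4 ok · (2,4)@ 1/4 unhappy · (2,5)% 2/3 ok
Row 3: (3,1)% 3/3 ok · (3,2)% 4/4 ok · (3,3)% 3/4 ok · (3,4)% 2/3 ok · (3,5)% 2/2 ok
Row 4: (4,0)% 1/1 ok · (4,1)% 3/3 ok · (4,2)% 3/3 ok · (4,3)% 2/2 ok
Unsatisfied: (0,0), (2,4) — 2 in total.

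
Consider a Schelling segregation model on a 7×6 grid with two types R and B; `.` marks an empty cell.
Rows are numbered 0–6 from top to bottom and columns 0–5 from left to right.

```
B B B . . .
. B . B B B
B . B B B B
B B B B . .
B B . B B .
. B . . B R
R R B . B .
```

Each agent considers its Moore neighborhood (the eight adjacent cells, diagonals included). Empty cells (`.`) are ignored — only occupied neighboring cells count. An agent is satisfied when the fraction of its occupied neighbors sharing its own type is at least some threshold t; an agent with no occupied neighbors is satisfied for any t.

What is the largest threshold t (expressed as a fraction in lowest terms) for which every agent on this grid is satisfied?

0/1

Row 0: (0,0)B 2/2 · (0,1)B 3/3 · (0,2)B 3/3
Row 1: (1,1)B 5/5 · (1,3)B 5/5 · (1,4)B 5/5 · (1,5)B 3/3
Row 2: (2,0)B 3/3 · (2,2)B 6/6 · (2,3)B 6/6 · (2,4)B 6/6 · (2,5)B 3/3
Row 3: (3,0)B 4/4 · (3,1)B 6/6 · (3,2)B 6/6 · (3,3)B 6/6
Row 4: (4,0)B 4/4 · (4,1)B 5/5 · (4,3)B 4/4 · (4,4)B 3/4
Row 5: (5,1)B 3/5 · (5,4)B 3/4 · (5,5)R 0/3
Row 6: (6,0)R 1/2 · (6,1)R 1/3 · (6,2)B 1/2 · (6,4)B 1/2
The smallest same-type fraction is 0/3 at (5,5), which reduces to 0/1. Any threshold above that leaves this agent unsatisfied.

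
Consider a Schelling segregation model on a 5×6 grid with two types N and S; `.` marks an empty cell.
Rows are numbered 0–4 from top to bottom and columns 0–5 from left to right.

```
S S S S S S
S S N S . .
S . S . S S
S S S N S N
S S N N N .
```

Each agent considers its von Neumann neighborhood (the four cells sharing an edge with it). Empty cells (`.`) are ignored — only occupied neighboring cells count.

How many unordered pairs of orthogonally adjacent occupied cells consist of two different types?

11

Scan each occupied cell's neighbors to the right and below so each pair is counted once.
From row 0: 1 unlike of 9 pairs (running 1/9).
From row 1: 3 unlike of 5 pairs (running 4/14).
From row 2: 1 unlike of 5 pairs (running 5/19).
From row 3: 5 unlike of 10 pairs (running 10/29).
From row 4: 1 unlike of 4 pairs (running 11/33).
Total adjacent occupied pairs: 33; unlike-type pairs: 11.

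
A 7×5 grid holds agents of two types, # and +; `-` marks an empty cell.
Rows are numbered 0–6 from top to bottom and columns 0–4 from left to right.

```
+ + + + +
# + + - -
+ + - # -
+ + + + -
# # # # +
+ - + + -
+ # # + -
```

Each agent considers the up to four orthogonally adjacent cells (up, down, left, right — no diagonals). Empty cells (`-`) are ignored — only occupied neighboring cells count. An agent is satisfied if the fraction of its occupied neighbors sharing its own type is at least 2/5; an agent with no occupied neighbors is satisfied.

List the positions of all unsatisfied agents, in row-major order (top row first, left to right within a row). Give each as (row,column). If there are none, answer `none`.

(1,0), (2,3), (3,3), (4,0), (4,3), (4,4), (5,2), (6,2)

(0,0)+ 1/2 ok
(0,1)+ 3/3 ok
(0,2)+ 3/3 ok
(0,3)+ 2/2 ok
(0,4)+ 1/1 ok
(1,0)# 0/3 unhappy
(1,1)+ 3/4 ok
(1,2)+ 2/2 ok
(2,0)+ 2/3 ok
(2,1)+ 3/3 ok
(2,3)# 0/1 unhappy
(3,0)+ 2/3 ok
(3,1)+ 3/4 ok
(3,2)+ 2/3 ok
(3,3)+ 1/3 unhappy
(4,0)# 1/3 unhappy
(4,1)# 2/3 ok
(4,2)# 2/4 ok
(4,3)# 1/4 unhappy
(4,4)+ 0/1 unhappy
(5,0)+ 1/2 ok
(5,2)+ 1/3 unhappy
(5,3)+ 2/3 ok
(6,0)+ 1/2 ok
(6,1)# 1/2 ok
(6,2)# 1/3 unhappy
(6,3)+ 1/2 ok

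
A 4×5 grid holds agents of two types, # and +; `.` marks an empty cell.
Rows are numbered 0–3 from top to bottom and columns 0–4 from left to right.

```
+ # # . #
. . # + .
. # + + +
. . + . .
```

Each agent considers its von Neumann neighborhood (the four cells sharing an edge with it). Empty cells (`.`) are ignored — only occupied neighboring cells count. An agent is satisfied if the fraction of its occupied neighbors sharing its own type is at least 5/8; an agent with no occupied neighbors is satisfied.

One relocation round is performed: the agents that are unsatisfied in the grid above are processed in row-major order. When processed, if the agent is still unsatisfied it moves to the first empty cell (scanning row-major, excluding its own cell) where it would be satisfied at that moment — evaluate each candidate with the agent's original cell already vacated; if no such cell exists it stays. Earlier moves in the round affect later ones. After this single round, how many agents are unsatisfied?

Initially unsatisfied (in order): (0,0), (0,1), (1,2), (1,3), (2,1), (2,2).
  (0,0) → (1,0).
  (0,1): now satisfied by earlier moves; stays.
  (1,2) → (0,3).
  (1,3) → (3,0).
  (2,1): no empty cell satisfies it; stays.
  (2,2): now satisfied by earlier moves; stays.
Resulting grid:
. # # # #
+ . . . .
. # + + +
+ . + . .
Unsatisfied now: (2,1).

1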